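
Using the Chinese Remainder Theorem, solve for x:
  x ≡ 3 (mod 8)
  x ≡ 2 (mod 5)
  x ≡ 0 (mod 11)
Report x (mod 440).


Moduli 8, 5, 11 are pairwise coprime; by CRT there is a unique solution modulo M = 8 · 5 · 11 = 440.
Solve pairwise, accumulating the modulus:
  Start with x ≡ 3 (mod 8).
  Combine with x ≡ 2 (mod 5): since gcd(8, 5) = 1, we get a unique residue mod 40.
    Write x = 3 + 8·t and substitute into x ≡ 2 (mod 5): 8·t ≡ 2 − 3 = -1 (mod 5).
    Reduce coefficients mod 5: 3·t ≡ 4 (mod 5).
    The inverse of 3 mod 5 is 2 (since 3·2 = 6 = 1·5 + 1), so t ≡ 2·4 = 8 ≡ 3 (mod 5).
    Then x = 3 + 8·3 = 27, valid modulo lcm(8, 5) = 40: x ≡ 27 (mod 40).
  Combine with x ≡ 0 (mod 11): since gcd(40, 11) = 1, we get a unique residue mod 440.
    Write x = 27 + 40·t and substitute into x ≡ 0 (mod 11): 40·t ≡ 0 − 27 = -27 (mod 11).
    Reduce coefficients mod 11: 7·t ≡ 6 (mod 11).
    The inverse of 7 mod 11 is 8 (since 7·8 = 56 = 5·11 + 1), so t ≡ 8·6 = 48 ≡ 4 (mod 11).
    Then x = 27 + 40·4 = 187, valid modulo lcm(40, 11) = 440: x ≡ 187 (mod 440).
Verify: 187 mod 8 = 3 ✓, 187 mod 5 = 2 ✓, 187 mod 11 = 0 ✓.

x ≡ 187 (mod 440).


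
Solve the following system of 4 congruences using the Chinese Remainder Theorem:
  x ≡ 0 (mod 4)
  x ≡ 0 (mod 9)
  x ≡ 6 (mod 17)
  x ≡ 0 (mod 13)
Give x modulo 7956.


Product of moduli M = 4 · 9 · 17 · 13 = 7956.
Merge one congruence at a time:
  Start: x ≡ 0 (mod 4).
  Combine with x ≡ 0 (mod 9); new modulus lcm = 36.
    Write x = 0 + 4·t and substitute into x ≡ 0 (mod 9): 4·t ≡ 0 − 0 = 0 (mod 9).
    The inverse of 4 mod 9 is 7 (since 4·7 = 28 = 3·9 + 1), so t ≡ 7·0 = 0 ≡ 0 (mod 9).
    Then x = 0 + 4·0 = 0, valid modulo lcm(4, 9) = 36: x ≡ 0 (mod 36).
  Combine with x ≡ 6 (mod 17); new modulus lcm = 612.
    Write x = 0 + 36·t and substitute into x ≡ 6 (mod 17): 36·t ≡ 6 − 0 = 6 (mod 17).
    Reduce coefficients mod 17: 2·t ≡ 6 (mod 17).
    The inverse of 2 mod 17 is 9 (since 2·9 = 18 = 1·17 + 1), so t ≡ 9·6 = 54 ≡ 3 (mod 17).
    Then x = 0 + 36·3 = 108, valid modulo lcm(36, 17) = 612: x ≡ 108 (mod 612).
  Combine with x ≡ 0 (mod 13); new modulus lcm = 7956.
    Write x = 108 + 612·t and substitute into x ≡ 0 (mod 13): 612·t ≡ 0 − 108 = -108 (mod 13).
    Reduce coefficients mod 13: 1·t ≡ 9 (mod 13).
    So t ≡ 9 (mod 13).
    Then x = 108 + 612·9 = 5616, valid modulo lcm(612, 13) = 7956: x ≡ 5616 (mod 7956).
Verify against each original: 5616 mod 4 = 0, 5616 mod 9 = 0, 5616 mod 17 = 6, 5616 mod 13 = 0.

x ≡ 5616 (mod 7956).


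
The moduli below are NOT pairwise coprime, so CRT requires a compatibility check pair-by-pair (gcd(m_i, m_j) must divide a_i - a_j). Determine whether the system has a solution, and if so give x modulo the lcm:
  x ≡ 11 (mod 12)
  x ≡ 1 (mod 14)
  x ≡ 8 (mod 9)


Moduli 12, 14, 9 are not pairwise coprime, so CRT works modulo lcm(m_i) when all pairwise compatibility conditions hold.
Pairwise compatibility: gcd(m_i, m_j) must divide a_i - a_j for every pair.
Merge one congruence at a time:
  Start: x ≡ 11 (mod 12).
  Combine with x ≡ 1 (mod 14): gcd(12, 14) = 2; 1 - 11 = -10, which IS divisible by 2, so compatible.
    Write x = 11 + 12·t and substitute into x ≡ 1 (mod 14): 12·t ≡ 1 − 11 = -10 (mod 14).
    Divide the congruence (and modulus) by g = 2: 6·t ≡ -5 (mod 7).
    Reduce coefficients mod 7: 6·t ≡ 2 (mod 7).
    The inverse of 6 mod 7 is 6 (since 6·6 = 36 = 5·7 + 1), so t ≡ 6·2 = 12 ≡ 5 (mod 7).
    Then x = 11 + 12·5 = 71, valid modulo lcm(12, 14) = 84: x ≡ 71 (mod 84).
  Combine with x ≡ 8 (mod 9): gcd(84, 9) = 3; 8 - 71 = -63, which IS divisible by 3, so compatible.
    Write x = 71 + 84·t and substitute into x ≡ 8 (mod 9): 84·t ≡ 8 − 71 = -63 (mod 9).
    Divide the congruence (and modulus) by g = 3: 28·t ≡ -21 (mod 3).
    Reduce coefficients mod 3: 1·t ≡ 0 (mod 3).
    So t ≡ 0 (mod 3).
    Then x = 71 + 84·0 = 71, valid modulo lcm(84, 9) = 252: x ≡ 71 (mod 252).
Verify: 71 mod 12 = 11, 71 mod 14 = 1, 71 mod 9 = 8.

x ≡ 71 (mod 252).


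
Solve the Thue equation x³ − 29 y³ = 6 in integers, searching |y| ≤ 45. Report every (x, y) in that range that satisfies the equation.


The equation is x³ - 29y³ = 6. For fixed y, x³ = 29·y³ + 6, so a solution requires the RHS to be a perfect cube.
Strategy: iterate y from -45 to 45, compute RHS = 29·y³ + 6, and check whether it is a (positive or negative) perfect cube.
Check small values of y:
  y = 0: RHS = 6 is not a perfect cube.
  y = 1: RHS = 35 is not a perfect cube.
  y = -1: RHS = -23 is not a perfect cube.
  y = 2: RHS = 238 is not a perfect cube.
  y = -2: RHS = -226 is not a perfect cube.
  y = 3: RHS = 789 is not a perfect cube.
  y = -3: RHS = -777 is not a perfect cube.
Continuing the search up to |y| = 45 finds no solutions either.
No (x, y) in the scanned range satisfies the equation.

No integer solutions with |y| ≤ 45.


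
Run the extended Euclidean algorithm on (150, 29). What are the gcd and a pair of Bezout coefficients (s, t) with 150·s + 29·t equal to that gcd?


Euclidean algorithm on (150, 29) — divide until remainder is 0:
  150 = 5 · 29 + 5
  29 = 5 · 5 + 4
  5 = 1 · 4 + 1
  4 = 4 · 1 + 0
gcd(150, 29) = 1.
Track Bezout coefficients alongside the remainders: start with r₀ = 150 = a·1 + b·0 (s = 1, t = 0) and r₁ = 29 = a·0 + b·1 (s = 0, t = 1); each new remainder r_{k+1} = r_{k-1} − q_k·r_k inherits s_{k+1} = s_{k-1} − q_k·s_k, t_{k+1} = t_{k-1} − q_k·t_k, so r_k = a·s_k + b·t_k at every step:
  q = 5: r = 5, s = 1 − 5·0 = 1, t = 0 − 5·1 = -5  (check: 150·1 + 29·(-5) = 5)
  q = 5: r = 4, s = 0 − 5·1 = -5, t = 1 − 5·(-5) = 26  (check: 150·(-5) + 29·26 = 4)
  q = 1: r = 1, s = 1 − 1·(-5) = 6, t = -5 − 1·26 = -31  (check: 150·6 + 29·(-31) = 1)
The row with r = 1 (the gcd) gives the Bezout coefficients s = 6, t = -31.
Result: 150 · (6) + 29 · (-31) = 1.

gcd(150, 29) = 1; s = 6, t = -31 (check: 150·6 + 29·(-31) = 1).


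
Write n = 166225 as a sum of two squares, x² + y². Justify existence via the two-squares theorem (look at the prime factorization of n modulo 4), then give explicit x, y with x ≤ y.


Step 1: Factor n = 166225 = 5^2 · 61 · 109.
Step 2: Check the mod-4 condition on each prime factor: 5 ≡ 1 (mod 4), exponent 2; 61 ≡ 1 (mod 4), exponent 1; 109 ≡ 1 (mod 4), exponent 1.
All primes ≡ 3 (mod 4) appear to even exponent (or don't appear), so by the two-squares theorem n IS expressible as a sum of two squares.
Step 3: Build a representation. Group n = k² · m with k = 5 and m = 61 · 109 = 6649 (a product of primes ≡ 1 (mod 4)); a representation of m scales to one of n via (k·x)² + (k·y)² = k²(x² + y²). Each prime p ≡ 1 (mod 4) is itself a sum of two squares; find a² by testing p − a² for a perfect square:
  61: 61 − 1² = 60, 61 − 2² = 57, 61 − 3² = 52, 61 − 4² = 45, 61 − 5² = 36 = 6² ⇒ 61 = 5² + 6².
  109: 109 − 1² = 108, 109 − 2² = 105, 109 − 3² = 100 = 10² ⇒ 109 = 3² + 10².
  Combine using the Brahmagupta–Fibonacci identity (a² + b²)(c² + d²) = (ac − bd)² + (ad + bc)² = (ac + bd)² + (ad − bc)²:
  61 · 109 = 6649: from (5² + 6²)(3² + 10²), take (5·3 − 6·10, 5·10 + 6·3) = (15 − 60, 50 + 18) = (-45, 68); dropping signs (only squares matter) gives (45, 68); check 45² + 68² = 2025 + 4624 = 6649 ✓.
  Scale by k = 5: (5·45, 5·68) = (225, 340).
Step 4: Order so x ≤ y and verify: 225² + 340² = 50625 + 115600 = 166225 = n. ✓

n = 166225 = 225² + 340² (one valid representation with x ≤ y).


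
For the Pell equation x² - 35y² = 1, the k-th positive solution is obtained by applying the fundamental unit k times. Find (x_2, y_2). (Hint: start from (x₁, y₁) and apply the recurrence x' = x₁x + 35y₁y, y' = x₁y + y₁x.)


Step 1: Find the fundamental solution (x₁, y₁) of x² - 35y² = 1.
  Expand √35 as a continued fraction. a₀ = ⌊√35⌋ = 5; iterate m_{k+1} = d_k·a_k − m_k, d_{k+1} = (35 − m_{k+1}²)/d_k, a_{k+1} = ⌊(a₀ + m_{k+1})/d_{k+1}⌋ (starting m₀ = 0, d₀ = 1), with convergents p_k = a_k·p_{k-1} + p_{k-2}, q_k = a_k·q_{k-1} + q_{k-2} (p₋₁ = 1, q₋₁ = 0):
  k = 0: a₀ = 5; p₀/q₀ = 5/1; p₀² − 35·q₀² = 25 − 35 = -10.
  k = 1: m = 5, d = 10, a = ⌊(5 + 5)/10⌋ = 1; p/q = (1·5 + 1)/(1·1 + 0) = 6/1; p² − 35·q² = 36 − 35 = 1.
  The first convergent with p² − 35·q² = 1 gives the fundamental solution (x₁, y₁) = (6, 1).
Step 2: Apply the recurrence (x_{n+1}, y_{n+1}) = (x₁x_n + 35y₁y_n, x₁y_n + y₁x_n) repeatedly.
  From (x_1, y_1) = (6, 1): x_2 = 6·6 + 35·1·1 = 71; y_2 = 6·1 + 1·6 = 12.
Step 3: Verify x_2² - 35·y_2² = 5041 - 5040 = 1 (should be 1). ✓

(x_1, y_1) = (6, 1); (x_2, y_2) = (71, 12).


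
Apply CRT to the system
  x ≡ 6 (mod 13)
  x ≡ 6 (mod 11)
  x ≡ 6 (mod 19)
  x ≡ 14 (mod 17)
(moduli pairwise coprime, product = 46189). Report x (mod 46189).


Product of moduli M = 13 · 11 · 19 · 17 = 46189.
Merge one congruence at a time:
  Start: x ≡ 6 (mod 13).
  Combine with x ≡ 6 (mod 11); new modulus lcm = 143.
    Write x = 6 + 13·t and substitute into x ≡ 6 (mod 11): 13·t ≡ 6 − 6 = 0 (mod 11).
    Reduce coefficients mod 11: 2·t ≡ 0 (mod 11).
    The inverse of 2 mod 11 is 6 (since 2·6 = 12 = 1·11 + 1), so t ≡ 6·0 = 0 ≡ 0 (mod 11).
    Then x = 6 + 13·0 = 6, valid modulo lcm(13, 11) = 143: x ≡ 6 (mod 143).
  Combine with x ≡ 6 (mod 19); new modulus lcm = 2717.
    Write x = 6 + 143·t and substitute into x ≡ 6 (mod 19): 143·t ≡ 6 − 6 = 0 (mod 19).
    Reduce coefficients mod 19: 10·t ≡ 0 (mod 19).
    The inverse of 10 mod 19 is 2 (since 10·2 = 20 = 1·19 + 1), so t ≡ 2·0 = 0 ≡ 0 (mod 19).
    Then x = 6 + 143·0 = 6, valid modulo lcm(143, 19) = 2717: x ≡ 6 (mod 2717).
  Combine with x ≡ 14 (mod 17); new modulus lcm = 46189.
    Write x = 6 + 2717·t and substitute into x ≡ 14 (mod 17): 2717·t ≡ 14 − 6 = 8 (mod 17).
    Reduce coefficients mod 17: 14·t ≡ 8 (mod 17).
    The inverse of 14 mod 17 is 11 (since 14·11 = 154 = 9·17 + 1), so t ≡ 11·8 = 88 ≡ 3 (mod 17).
    Then x = 6 + 2717·3 = 8157, valid modulo lcm(2717, 17) = 46189: x ≡ 8157 (mod 46189).
Verify against each original: 8157 mod 13 = 6, 8157 mod 11 = 6, 8157 mod 19 = 6, 8157 mod 17 = 14.

x ≡ 8157 (mod 46189).


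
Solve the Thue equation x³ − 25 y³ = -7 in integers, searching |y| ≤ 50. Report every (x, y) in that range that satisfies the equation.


The equation is x³ - 25y³ = -7. For fixed y, x³ = 25·y³ − 7, so a solution requires the RHS to be a perfect cube.
Strategy: iterate y from -50 to 50, compute RHS = 25·y³ − 7, and check whether it is a (positive or negative) perfect cube.
Check small values of y:
  y = 0: RHS = -7 is not a perfect cube.
  y = 1: RHS = 18 is not a perfect cube.
  y = -1: RHS = -32 is not a perfect cube.
  y = 2: RHS = 193 is not a perfect cube.
  y = -2: RHS = -207 is not a perfect cube.
  y = 3: RHS = 668 is not a perfect cube.
  y = -3: RHS = -682 is not a perfect cube.
Continuing the search up to |y| = 50 finds no solutions either.
No (x, y) in the scanned range satisfies the equation.

No integer solutions with |y| ≤ 50.


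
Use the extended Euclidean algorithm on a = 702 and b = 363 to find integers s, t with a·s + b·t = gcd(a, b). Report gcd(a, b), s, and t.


Euclidean algorithm on (702, 363) — divide until remainder is 0:
  702 = 1 · 363 + 339
  363 = 1 · 339 + 24
  339 = 14 · 24 + 3
  24 = 8 · 3 + 0
gcd(702, 363) = 3.
Track Bezout coefficients alongside the remainders: start with r₀ = 702 = a·1 + b·0 (s = 1, t = 0) and r₁ = 363 = a·0 + b·1 (s = 0, t = 1); each new remainder r_{k+1} = r_{k-1} − q_k·r_k inherits s_{k+1} = s_{k-1} − q_k·s_k, t_{k+1} = t_{k-1} − q_k·t_k, so r_k = a·s_k + b·t_k at every step:
  q = 1: r = 339, s = 1 − 1·0 = 1, t = 0 − 1·1 = -1  (check: 702·1 + 363·(-1) = 339)
  q = 1: r = 24, s = 0 − 1·1 = -1, t = 1 − 1·(-1) = 2  (check: 702·(-1) + 363·2 = 24)
  q = 14: r = 3, s = 1 − 14·(-1) = 15, t = -1 − 14·2 = -29  (check: 702·15 + 363·(-29) = 3)
The row with r = 3 (the gcd) gives the Bezout coefficients s = 15, t = -29.
Result: 702 · (15) + 363 · (-29) = 3.

gcd(702, 363) = 3; s = 15, t = -29 (check: 702·15 + 363·(-29) = 3).


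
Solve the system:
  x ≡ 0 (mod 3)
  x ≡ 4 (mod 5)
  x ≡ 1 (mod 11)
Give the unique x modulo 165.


Moduli 3, 5, 11 are pairwise coprime; by CRT there is a unique solution modulo M = 3 · 5 · 11 = 165.
Solve pairwise, accumulating the modulus:
  Start with x ≡ 0 (mod 3).
  Combine with x ≡ 4 (mod 5): since gcd(3, 5) = 1, we get a unique residue mod 15.
    Write x = 0 + 3·t and substitute into x ≡ 4 (mod 5): 3·t ≡ 4 − 0 = 4 (mod 5).
    The inverse of 3 mod 5 is 2 (since 3·2 = 6 = 1·5 + 1), so t ≡ 2·4 = 8 ≡ 3 (mod 5).
    Then x = 0 + 3·3 = 9, valid modulo lcm(3, 5) = 15: x ≡ 9 (mod 15).
  Combine with x ≡ 1 (mod 11): since gcd(15, 11) = 1, we get a unique residue mod 165.
    Write x = 9 + 15·t and substitute into x ≡ 1 (mod 11): 15·t ≡ 1 − 9 = -8 (mod 11).
    Reduce coefficients mod 11: 4·t ≡ 3 (mod 11).
    The inverse of 4 mod 11 is 3 (since 4·3 = 12 = 1·11 + 1), so t ≡ 3·3 = 9 ≡ 9 (mod 11).
    Then x = 9 + 15·9 = 144, valid modulo lcm(15, 11) = 165: x ≡ 144 (mod 165).
Verify: 144 mod 3 = 0 ✓, 144 mod 5 = 4 ✓, 144 mod 11 = 1 ✓.

x ≡ 144 (mod 165).


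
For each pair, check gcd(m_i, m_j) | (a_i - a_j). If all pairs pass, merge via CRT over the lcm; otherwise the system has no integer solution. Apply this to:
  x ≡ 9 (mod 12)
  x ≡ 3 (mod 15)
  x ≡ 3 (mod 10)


Moduli 12, 15, 10 are not pairwise coprime, so CRT works modulo lcm(m_i) when all pairwise compatibility conditions hold.
Pairwise compatibility: gcd(m_i, m_j) must divide a_i - a_j for every pair.
Merge one congruence at a time:
  Start: x ≡ 9 (mod 12).
  Combine with x ≡ 3 (mod 15): gcd(12, 15) = 3; 3 - 9 = -6, which IS divisible by 3, so compatible.
    Write x = 9 + 12·t and substitute into x ≡ 3 (mod 15): 12·t ≡ 3 − 9 = -6 (mod 15).
    Divide the congruence (and modulus) by g = 3: 4·t ≡ -2 (mod 5).
    Reduce coefficients mod 5: 4·t ≡ 3 (mod 5).
    The inverse of 4 mod 5 is 4 (since 4·4 = 16 = 3·5 + 1), so t ≡ 4·3 = 12 ≡ 2 (mod 5).
    Then x = 9 + 12·2 = 33, valid modulo lcm(12, 15) = 60: x ≡ 33 (mod 60).
  Combine with x ≡ 3 (mod 10): gcd(60, 10) = 10; 3 - 33 = -30, which IS divisible by 10, so compatible.
    Write x = 33 + 60·t and substitute into x ≡ 3 (mod 10): 60·t ≡ 3 − 33 = -30 (mod 10).
    Divide the congruence (and modulus) by g = 10: 6·t ≡ -3 (mod 1).
    Modulo 1 every t works; take t = 0.
    Then x = 33 + 60·0 = 33, valid modulo lcm(60, 10) = 60: x ≡ 33 (mod 60).
Verify: 33 mod 12 = 9, 33 mod 15 = 3, 33 mod 10 = 3.

x ≡ 33 (mod 60).


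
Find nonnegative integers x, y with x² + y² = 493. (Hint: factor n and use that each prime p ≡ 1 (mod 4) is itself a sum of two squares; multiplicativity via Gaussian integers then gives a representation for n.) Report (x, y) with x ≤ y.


Step 1: Factor n = 493 = 17 · 29.
Step 2: Check the mod-4 condition on each prime factor: 17 ≡ 1 (mod 4), exponent 1; 29 ≡ 1 (mod 4), exponent 1.
All primes ≡ 3 (mod 4) appear to even exponent (or don't appear), so by the two-squares theorem n IS expressible as a sum of two squares.
Step 3: Build a representation. Here n = 17 · 29 is a product of primes ≡ 1 (mod 4). Each prime p ≡ 1 (mod 4) is itself a sum of two squares; find a² by testing p − a² for a perfect square:
  17: 17 − 1² = 16 = 4² ⇒ 17 = 1² + 4².
  29: 29 − 1² = 28, 29 − 2² = 25 = 5² ⇒ 29 = 2² + 5².
  Combine using the Brahmagupta–Fibonacci identity (a² + b²)(c² + d²) = (ac − bd)² + (ad + bc)² = (ac + bd)² + (ad − bc)²:
  17 · 29 = 493: from (1² + 4²)(2² + 5²), take (1·2 − 4·5, 1·5 + 4·2) = (2 − 20, 5 + 8) = (-18, 13); dropping signs (only squares matter) gives (18, 13); check 18² + 13² = 324 + 169 = 493 ✓.
Step 4: Order so x ≤ y and verify: 13² + 18² = 169 + 324 = 493 = n. ✓

n = 493 = 13² + 18² (one valid representation with x ≤ y).


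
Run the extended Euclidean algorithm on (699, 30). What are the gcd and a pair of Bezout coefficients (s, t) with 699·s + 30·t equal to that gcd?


Euclidean algorithm on (699, 30) — divide until remainder is 0:
  699 = 23 · 30 + 9
  30 = 3 · 9 + 3
  9 = 3 · 3 + 0
gcd(699, 30) = 3.
Track Bezout coefficients alongside the remainders: start with r₀ = 699 = a·1 + b·0 (s = 1, t = 0) and r₁ = 30 = a·0 + b·1 (s = 0, t = 1); each new remainder r_{k+1} = r_{k-1} − q_k·r_k inherits s_{k+1} = s_{k-1} − q_k·s_k, t_{k+1} = t_{k-1} − q_k·t_k, so r_k = a·s_k + b·t_k at every step:
  q = 23: r = 9, s = 1 − 23·0 = 1, t = 0 − 23·1 = -23  (check: 699·1 + 30·(-23) = 9)
  q = 3: r = 3, s = 0 − 3·1 = -3, t = 1 − 3·(-23) = 70  (check: 699·(-3) + 30·70 = 3)
The row with r = 3 (the gcd) gives the Bezout coefficients s = -3, t = 70.
Result: 699 · (-3) + 30 · (70) = 3.

gcd(699, 30) = 3; s = -3, t = 70 (check: 699·(-3) + 30·70 = 3).


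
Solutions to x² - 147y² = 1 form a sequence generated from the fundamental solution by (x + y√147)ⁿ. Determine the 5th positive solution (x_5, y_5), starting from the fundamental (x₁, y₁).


Step 1: Find the fundamental solution (x₁, y₁) of x² - 147y² = 1.
  Expand √147 as a continued fraction. a₀ = ⌊√147⌋ = 12; iterate m_{k+1} = d_k·a_k − m_k, d_{k+1} = (147 − m_{k+1}²)/d_k, a_{k+1} = ⌊(a₀ + m_{k+1})/d_{k+1}⌋ (starting m₀ = 0, d₀ = 1), with convergents p_k = a_k·p_{k-1} + p_{k-2}, q_k = a_k·q_{k-1} + q_{k-2} (p₋₁ = 1, q₋₁ = 0):
  k = 0: a₀ = 12; p₀/q₀ = 12/1; p₀² − 147·q₀² = 144 − 147 = -3.
  k = 1: m = 12, d = 3, a = ⌊(12 + 12)/3⌋ = 8; p/q = (8·12 + 1)/(8·1 + 0) = 97/8; p² − 147·q² = 9409 − 9408 = 1.
  The first convergent with p² − 147·q² = 1 gives the fundamental solution (x₁, y₁) = (97, 8).
Step 2: Apply the recurrence (x_{n+1}, y_{n+1}) = (x₁x_n + 147y₁y_n, x₁y_n + y₁x_n) repeatedly.
  From (x_1, y_1) = (97, 8): x_2 = 97·97 + 147·8·8 = 18817; y_2 = 97·8 + 8·97 = 1552.
  From (x_2, y_2) = (18817, 1552): x_3 = 97·18817 + 147·8·1552 = 3650401; y_3 = 97·1552 + 8·18817 = 301080.
  From (x_3, y_3) = (3650401, 301080): x_4 = 97·3650401 + 147·8·301080 = 708158977; y_4 = 97·301080 + 8·3650401 = 58407968.
  From (x_4, y_4) = (708158977, 58407968): x_5 = 97·708158977 + 147·8·58407968 = 137379191137; y_5 = 97·58407968 + 8·708158977 = 11330844712.
Step 3: Verify x_5² - 147·y_5² = 18873042157456379352769 - 18873042157456379352768 = 1 (should be 1). ✓

(x_1, y_1) = (97, 8); (x_5, y_5) = (137379191137, 11330844712).


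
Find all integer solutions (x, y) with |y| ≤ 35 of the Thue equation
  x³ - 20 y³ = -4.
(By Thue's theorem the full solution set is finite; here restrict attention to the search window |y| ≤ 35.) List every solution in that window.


The equation is x³ - 20y³ = -4. For fixed y, x³ = 20·y³ − 4, so a solution requires the RHS to be a perfect cube.
Strategy: iterate y from -35 to 35, compute RHS = 20·y³ − 4, and check whether it is a (positive or negative) perfect cube.
Check small values of y:
  y = 0: RHS = -4 is not a perfect cube.
  y = 1: RHS = 16 is not a perfect cube.
  y = -1: RHS = -24 is not a perfect cube.
  y = 2: RHS = 156 is not a perfect cube.
  y = -2: RHS = -164 is not a perfect cube.
  y = 3: RHS = 536 is not a perfect cube.
  y = -3: RHS = -544 is not a perfect cube.
Continuing the search up to |y| = 35 finds no solutions either.
No (x, y) in the scanned range satisfies the equation.

No integer solutions with |y| ≤ 35.


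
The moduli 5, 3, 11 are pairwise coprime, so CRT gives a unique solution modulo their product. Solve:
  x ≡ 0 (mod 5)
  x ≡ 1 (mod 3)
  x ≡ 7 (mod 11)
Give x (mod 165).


Moduli 5, 3, 11 are pairwise coprime; by CRT there is a unique solution modulo M = 5 · 3 · 11 = 165.
Solve pairwise, accumulating the modulus:
  Start with x ≡ 0 (mod 5).
  Combine with x ≡ 1 (mod 3): since gcd(5, 3) = 1, we get a unique residue mod 15.
    Write x = 0 + 5·t and substitute into x ≡ 1 (mod 3): 5·t ≡ 1 − 0 = 1 (mod 3).
    Reduce coefficients mod 3: 2·t ≡ 1 (mod 3).
    The inverse of 2 mod 3 is 2 (since 2·2 = 4 = 1·3 + 1), so t ≡ 2·1 = 2 ≡ 2 (mod 3).
    Then x = 0 + 5·2 = 10, valid modulo lcm(5, 3) = 15: x ≡ 10 (mod 15).
  Combine with x ≡ 7 (mod 11): since gcd(15, 11) = 1, we get a unique residue mod 165.
    Write x = 10 + 15·t and substitute into x ≡ 7 (mod 11): 15·t ≡ 7 − 10 = -3 (mod 11).
    Reduce coefficients mod 11: 4·t ≡ 8 (mod 11).
    The inverse of 4 mod 11 is 3 (since 4·3 = 12 = 1·11 + 1), so t ≡ 3·8 = 24 ≡ 2 (mod 11).
    Then x = 10 + 15·2 = 40, valid modulo lcm(15, 11) = 165: x ≡ 40 (mod 165).
Verify: 40 mod 5 = 0 ✓, 40 mod 3 = 1 ✓, 40 mod 11 = 7 ✓.

x ≡ 40 (mod 165).


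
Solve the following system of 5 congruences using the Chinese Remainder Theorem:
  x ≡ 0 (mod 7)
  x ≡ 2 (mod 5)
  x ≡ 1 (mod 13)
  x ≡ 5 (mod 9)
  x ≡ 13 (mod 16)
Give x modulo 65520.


Product of moduli M = 7 · 5 · 13 · 9 · 16 = 65520.
Merge one congruence at a time:
  Start: x ≡ 0 (mod 7).
  Combine with x ≡ 2 (mod 5); new modulus lcm = 35.
    Write x = 0 + 7·t and substitute into x ≡ 2 (mod 5): 7·t ≡ 2 − 0 = 2 (mod 5).
    Reduce coefficients mod 5: 2·t ≡ 2 (mod 5).
    The inverse of 2 mod 5 is 3 (since 2·3 = 6 = 1·5 + 1), so t ≡ 3·2 = 6 ≡ 1 (mod 5).
    Then x = 0 + 7·1 = 7, valid modulo lcm(7, 5) = 35: x ≡ 7 (mod 35).
  Combine with x ≡ 1 (mod 13); new modulus lcm = 455.
    Write x = 7 + 35·t and substitute into x ≡ 1 (mod 13): 35·t ≡ 1 − 7 = -6 (mod 13).
    Reduce coefficients mod 13: 9·t ≡ 7 (mod 13).
    The inverse of 9 mod 13 is 3 (since 9·3 = 27 = 2·13 + 1), so t ≡ 3·7 = 21 ≡ 8 (mod 13).
    Then x = 7 + 35·8 = 287, valid modulo lcm(35, 13) = 455: x ≡ 287 (mod 455).
  Combine with x ≡ 5 (mod 9); new modulus lcm = 4095.
    Write x = 287 + 455·t and substitute into x ≡ 5 (mod 9): 455·t ≡ 5 − 287 = -282 (mod 9).
    Reduce coefficients mod 9: 5·t ≡ 6 (mod 9).
    The inverse of 5 mod 9 is 2 (since 5·2 = 10 = 1·9 + 1), so t ≡ 2·6 = 12 ≡ 3 (mod 9).
    Then x = 287 + 455·3 = 1652, valid modulo lcm(455, 9) = 4095: x ≡ 1652 (mod 4095).
  Combine with x ≡ 13 (mod 16); new modulus lcm = 65520.
    Write x = 1652 + 4095·t and substitute into x ≡ 13 (mod 16): 4095·t ≡ 13 − 1652 = -1639 (mod 16).
    Reduce coefficients mod 16: 15·t ≡ 9 (mod 16).
    The inverse of 15 mod 16 is 15 (since 15·15 = 225 = 14·16 + 1), so t ≡ 15·9 = 135 ≡ 7 (mod 16).
    Then x = 1652 + 4095·7 = 30317, valid modulo lcm(4095, 16) = 65520: x ≡ 30317 (mod 65520).
Verify against each original: 30317 mod 7 = 0, 30317 mod 5 = 2, 30317 mod 13 = 1, 30317 mod 9 = 5, 30317 mod 16 = 13.

x ≡ 30317 (mod 65520).


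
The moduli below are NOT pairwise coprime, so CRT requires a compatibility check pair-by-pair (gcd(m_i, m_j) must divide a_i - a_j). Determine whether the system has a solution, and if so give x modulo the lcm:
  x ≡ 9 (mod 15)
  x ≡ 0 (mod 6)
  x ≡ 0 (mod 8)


Moduli 15, 6, 8 are not pairwise coprime, so CRT works modulo lcm(m_i) when all pairwise compatibility conditions hold.
Pairwise compatibility: gcd(m_i, m_j) must divide a_i - a_j for every pair.
Merge one congruence at a time:
  Start: x ≡ 9 (mod 15).
  Combine with x ≡ 0 (mod 6): gcd(15, 6) = 3; 0 - 9 = -9, which IS divisible by 3, so compatible.
    Write x = 9 + 15·t and substitute into x ≡ 0 (mod 6): 15·t ≡ 0 − 9 = -9 (mod 6).
    Divide the congruence (and modulus) by g = 3: 5·t ≡ -3 (mod 2).
    Reduce coefficients mod 2: 1·t ≡ 1 (mod 2).
    So t ≡ 1 (mod 2).
    Then x = 9 + 15·1 = 24, valid modulo lcm(15, 6) = 30: x ≡ 24 (mod 30).
  Combine with x ≡ 0 (mod 8): gcd(30, 8) = 2; 0 - 24 = -24, which IS divisible by 2, so compatible.
    Write x = 24 + 30·t and substitute into x ≡ 0 (mod 8): 30·t ≡ 0 − 24 = -24 (mod 8).
    Divide the congruence (and modulus) by g = 2: 15·t ≡ -12 (mod 4).
    Reduce coefficients mod 4: 3·t ≡ 0 (mod 4).
    The inverse of 3 mod 4 is 3 (since 3·3 = 9 = 2·4 + 1), so t ≡ 3·0 = 0 ≡ 0 (mod 4).
    Then x = 24 + 30·0 = 24, valid modulo lcm(30, 8) = 120: x ≡ 24 (mod 120).
Verify: 24 mod 15 = 9, 24 mod 6 = 0, 24 mod 8 = 0.

x ≡ 24 (mod 120).


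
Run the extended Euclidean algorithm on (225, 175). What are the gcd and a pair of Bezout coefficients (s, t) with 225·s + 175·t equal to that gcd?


Euclidean algorithm on (225, 175) — divide until remainder is 0:
  225 = 1 · 175 + 50
  175 = 3 · 50 + 25
  50 = 2 · 25 + 0
gcd(225, 175) = 25.
Track Bezout coefficients alongside the remainders: start with r₀ = 225 = a·1 + b·0 (s = 1, t = 0) and r₁ = 175 = a·0 + b·1 (s = 0, t = 1); each new remainder r_{k+1} = r_{k-1} − q_k·r_k inherits s_{k+1} = s_{k-1} − q_k·s_k, t_{k+1} = t_{k-1} − q_k·t_k, so r_k = a·s_k + b·t_k at every step:
  q = 1: r = 50, s = 1 − 1·0 = 1, t = 0 − 1·1 = -1  (check: 225·1 + 175·(-1) = 50)
  q = 3: r = 25, s = 0 − 3·1 = -3, t = 1 − 3·(-1) = 4  (check: 225·(-3) + 175·4 = 25)
The row with r = 25 (the gcd) gives the Bezout coefficients s = -3, t = 4.
Result: 225 · (-3) + 175 · (4) = 25.

gcd(225, 175) = 25; s = -3, t = 4 (check: 225·(-3) + 175·4 = 25).


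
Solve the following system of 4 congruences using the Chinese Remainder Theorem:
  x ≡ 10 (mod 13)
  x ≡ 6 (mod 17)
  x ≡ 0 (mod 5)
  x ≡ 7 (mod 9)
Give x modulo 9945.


Product of moduli M = 13 · 17 · 5 · 9 = 9945.
Merge one congruence at a time:
  Start: x ≡ 10 (mod 13).
  Combine with x ≡ 6 (mod 17); new modulus lcm = 221.
    Write x = 10 + 13·t and substitute into x ≡ 6 (mod 17): 13·t ≡ 6 − 10 = -4 (mod 17).
    Reduce coefficients mod 17: 13·t ≡ 13 (mod 17).
    The inverse of 13 mod 17 is 4 (since 13·4 = 52 = 3·17 + 1), so t ≡ 4·13 = 52 ≡ 1 (mod 17).
    Then x = 10 + 13·1 = 23, valid modulo lcm(13, 17) = 221: x ≡ 23 (mod 221).
  Combine with x ≡ 0 (mod 5); new modulus lcm = 1105.
    Write x = 23 + 221·t and substitute into x ≡ 0 (mod 5): 221·t ≡ 0 − 23 = -23 (mod 5).
    Reduce coefficients mod 5: 1·t ≡ 2 (mod 5).
    So t ≡ 2 (mod 5).
    Then x = 23 + 221·2 = 465, valid modulo lcm(221, 5) = 1105: x ≡ 465 (mod 1105).
  Combine with x ≡ 7 (mod 9); new modulus lcm = 9945.
    Write x = 465 + 1105·t and substitute into x ≡ 7 (mod 9): 1105·t ≡ 7 − 465 = -458 (mod 9).
    Reduce coefficients mod 9: 7·t ≡ 1 (mod 9).
    The inverse of 7 mod 9 is 4 (since 7·4 = 28 = 3·9 + 1), so t ≡ 4·1 = 4 ≡ 4 (mod 9).
    Then x = 465 + 1105·4 = 4885, valid modulo lcm(1105, 9) = 9945: x ≡ 4885 (mod 9945).
Verify against each original: 4885 mod 13 = 10, 4885 mod 17 = 6, 4885 mod 5 = 0, 4885 mod 9 = 7.

x ≡ 4885 (mod 9945).


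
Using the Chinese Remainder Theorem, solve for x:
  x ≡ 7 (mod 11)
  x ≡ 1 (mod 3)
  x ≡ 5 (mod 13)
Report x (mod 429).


Moduli 11, 3, 13 are pairwise coprime; by CRT there is a unique solution modulo M = 11 · 3 · 13 = 429.
Solve pairwise, accumulating the modulus:
  Start with x ≡ 7 (mod 11).
  Combine with x ≡ 1 (mod 3): since gcd(11, 3) = 1, we get a unique residue mod 33.
    Write x = 7 + 11·t and substitute into x ≡ 1 (mod 3): 11·t ≡ 1 − 7 = -6 (mod 3).
    Reduce coefficients mod 3: 2·t ≡ 0 (mod 3).
    The inverse of 2 mod 3 is 2 (since 2·2 = 4 = 1·3 + 1), so t ≡ 2·0 = 0 ≡ 0 (mod 3).
    Then x = 7 + 11·0 = 7, valid modulo lcm(11, 3) = 33: x ≡ 7 (mod 33).
  Combine with x ≡ 5 (mod 13): since gcd(33, 13) = 1, we get a unique residue mod 429.
    Write x = 7 + 33·t and substitute into x ≡ 5 (mod 13): 33·t ≡ 5 − 7 = -2 (mod 13).
    Reduce coefficients mod 13: 7·t ≡ 11 (mod 13).
    The inverse of 7 mod 13 is 2 (since 7·2 = 14 = 1·13 + 1), so t ≡ 2·11 = 22 ≡ 9 (mod 13).
    Then x = 7 + 33·9 = 304, valid modulo lcm(33, 13) = 429: x ≡ 304 (mod 429).
Verify: 304 mod 11 = 7 ✓, 304 mod 3 = 1 ✓, 304 mod 13 = 5 ✓.

x ≡ 304 (mod 429).


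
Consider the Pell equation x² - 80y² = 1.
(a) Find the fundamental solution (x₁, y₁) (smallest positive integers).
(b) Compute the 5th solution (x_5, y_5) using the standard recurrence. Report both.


Step 1: Find the fundamental solution (x₁, y₁) of x² - 80y² = 1.
  Expand √80 as a continued fraction. a₀ = ⌊√80⌋ = 8; iterate m_{k+1} = d_k·a_k − m_k, d_{k+1} = (80 − m_{k+1}²)/d_k, a_{k+1} = ⌊(a₀ + m_{k+1})/d_{k+1}⌋ (starting m₀ = 0, d₀ = 1), with convergents p_k = a_k·p_{k-1} + p_{k-2}, q_k = a_k·q_{k-1} + q_{k-2} (p₋₁ = 1, q₋₁ = 0):
  k = 0: a₀ = 8; p₀/q₀ = 8/1; p₀² − 80·q₀² = 64 − 80 = -16.
  k = 1: m = 8, d = 16, a = ⌊(8 + 8)/16⌋ = 1; p/q = (1·8 + 1)/(1·1 + 0) = 9/1; p² − 80·q² = 81 − 80 = 1.
  The first convergent with p² − 80·q² = 1 gives the fundamental solution (x₁, y₁) = (9, 1).
Step 2: Apply the recurrence (x_{n+1}, y_{n+1}) = (x₁x_n + 80y₁y_n, x₁y_n + y₁x_n) repeatedly.
  From (x_1, y_1) = (9, 1): x_2 = 9·9 + 80·1·1 = 161; y_2 = 9·1 + 1·9 = 18.
  From (x_2, y_2) = (161, 18): x_3 = 9·161 + 80·1·18 = 2889; y_3 = 9·18 + 1·161 = 323.
  From (x_3, y_3) = (2889, 323): x_4 = 9·2889 + 80·1·323 = 51841; y_4 = 9·323 + 1·2889 = 5796.
  From (x_4, y_4) = (51841, 5796): x_5 = 9·51841 + 80·1·5796 = 930249; y_5 = 9·5796 + 1·51841 = 104005.
Step 3: Verify x_5² - 80·y_5² = 865363202001 - 865363202000 = 1 (should be 1). ✓

(x_1, y_1) = (9, 1); (x_5, y_5) = (930249, 104005).


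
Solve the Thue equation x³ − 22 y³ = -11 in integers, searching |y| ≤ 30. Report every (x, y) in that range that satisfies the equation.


The equation is x³ - 22y³ = -11. For fixed y, x³ = 22·y³ − 11, so a solution requires the RHS to be a perfect cube.
Strategy: iterate y from -30 to 30, compute RHS = 22·y³ − 11, and check whether it is a (positive or negative) perfect cube.
Check small values of y:
  y = 0: RHS = -11 is not a perfect cube.
  y = 1: RHS = 11 is not a perfect cube.
  y = -1: RHS = -33 is not a perfect cube.
  y = 2: RHS = 165 is not a perfect cube.
  y = -2: RHS = -187 is not a perfect cube.
  y = 3: RHS = 583 is not a perfect cube.
  y = -3: RHS = -605 is not a perfect cube.
Continuing the search up to |y| = 30 finds no solutions either.
No (x, y) in the scanned range satisfies the equation.

No integer solutions with |y| ≤ 30.


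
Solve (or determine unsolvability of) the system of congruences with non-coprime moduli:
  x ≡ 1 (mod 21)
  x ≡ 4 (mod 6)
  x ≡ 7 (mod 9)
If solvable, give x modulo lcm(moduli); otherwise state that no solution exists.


Moduli 21, 6, 9 are not pairwise coprime, so CRT works modulo lcm(m_i) when all pairwise compatibility conditions hold.
Pairwise compatibility: gcd(m_i, m_j) must divide a_i - a_j for every pair.
Merge one congruence at a time:
  Start: x ≡ 1 (mod 21).
  Combine with x ≡ 4 (mod 6): gcd(21, 6) = 3; 4 - 1 = 3, which IS divisible by 3, so compatible.
    Write x = 1 + 21·t and substitute into x ≡ 4 (mod 6): 21·t ≡ 4 − 1 = 3 (mod 6).
    Divide the congruence (and modulus) by g = 3: 7·t ≡ 1 (mod 2).
    Reduce coefficients mod 2: 1·t ≡ 1 (mod 2).
    So t ≡ 1 (mod 2).
    Then x = 1 + 21·1 = 22, valid modulo lcm(21, 6) = 42: x ≡ 22 (mod 42).
  Combine with x ≡ 7 (mod 9): gcd(42, 9) = 3; 7 - 22 = -15, which IS divisible by 3, so compatible.
    Write x = 22 + 42·t and substitute into x ≡ 7 (mod 9): 42·t ≡ 7 − 22 = -15 (mod 9).
    Divide the congruence (and modulus) by g = 3: 14·t ≡ -5 (mod 3).
    Reduce coefficients mod 3: 2·t ≡ 1 (mod 3).
    The inverse of 2 mod 3 is 2 (since 2·2 = 4 = 1·3 + 1), so t ≡ 2·1 = 2 ≡ 2 (mod 3).
    Then x = 22 + 42·2 = 106, valid modulo lcm(42, 9) = 126: x ≡ 106 (mod 126).
Verify: 106 mod 21 = 1, 106 mod 6 = 4, 106 mod 9 = 7.

x ≡ 106 (mod 126).


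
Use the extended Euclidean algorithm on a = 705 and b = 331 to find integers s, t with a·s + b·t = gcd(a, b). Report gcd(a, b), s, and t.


Euclidean algorithm on (705, 331) — divide until remainder is 0:
  705 = 2 · 331 + 43
  331 = 7 · 43 + 30
  43 = 1 · 30 + 13
  30 = 2 · 13 + 4
  13 = 3 · 4 + 1
  4 = 4 · 1 + 0
gcd(705, 331) = 1.
Track Bezout coefficients alongside the remainders: start with r₀ = 705 = a·1 + b·0 (s = 1, t = 0) and r₁ = 331 = a·0 + b·1 (s = 0, t = 1); each new remainder r_{k+1} = r_{k-1} − q_k·r_k inherits s_{k+1} = s_{k-1} − q_k·s_k, t_{k+1} = t_{k-1} − q_k·t_k, so r_k = a·s_k + b·t_k at every step:
  q = 2: r = 43, s = 1 − 2·0 = 1, t = 0 − 2·1 = -2  (check: 705·1 + 331·(-2) = 43)
  q = 7: r = 30, s = 0 − 7·1 = -7, t = 1 − 7·(-2) = 15  (check: 705·(-7) + 331·15 = 30)
  q = 1: r = 13, s = 1 − 1·(-7) = 8, t = -2 − 1·15 = -17  (check: 705·8 + 331·(-17) = 13)
  q = 2: r = 4, s = -7 − 2·8 = -23, t = 15 − 2·(-17) = 49  (check: 705·(-23) + 331·49 = 4)
  q = 3: r = 1, s = 8 − 3·(-23) = 77, t = -17 − 3·49 = -164  (check: 705·77 + 331·(-164) = 1)
The row with r = 1 (the gcd) gives the Bezout coefficients s = 77, t = -164.
Result: 705 · (77) + 331 · (-164) = 1.

gcd(705, 331) = 1; s = 77, t = -164 (check: 705·77 + 331·(-164) = 1).


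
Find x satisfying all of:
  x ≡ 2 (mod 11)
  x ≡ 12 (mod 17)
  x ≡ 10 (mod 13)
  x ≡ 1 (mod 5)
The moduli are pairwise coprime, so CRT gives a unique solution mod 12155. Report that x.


Product of moduli M = 11 · 17 · 13 · 5 = 12155.
Merge one congruence at a time:
  Start: x ≡ 2 (mod 11).
  Combine with x ≡ 12 (mod 17); new modulus lcm = 187.
    Write x = 2 + 11·t and substitute into x ≡ 12 (mod 17): 11·t ≡ 12 − 2 = 10 (mod 17).
    The inverse of 11 mod 17 is 14 (since 11·14 = 154 = 9·17 + 1), so t ≡ 14·10 = 140 ≡ 4 (mod 17).
    Then x = 2 + 11·4 = 46, valid modulo lcm(11, 17) = 187: x ≡ 46 (mod 187).
  Combine with x ≡ 10 (mod 13); new modulus lcm = 2431.
    Write x = 46 + 187·t and substitute into x ≡ 10 (mod 13): 187·t ≡ 10 − 46 = -36 (mod 13).
    Reduce coefficients mod 13: 5·t ≡ 3 (mod 13).
    The inverse of 5 mod 13 is 8 (since 5·8 = 40 = 3·13 + 1), so t ≡ 8·3 = 24 ≡ 11 (mod 13).
    Then x = 46 + 187·11 = 2103, valid modulo lcm(187, 13) = 2431: x ≡ 2103 (mod 2431).
  Combine with x ≡ 1 (mod 5); new modulus lcm = 12155.
    Write x = 2103 + 2431·t and substitute into x ≡ 1 (mod 5): 2431·t ≡ 1 − 2103 = -2102 (mod 5).
    Reduce coefficients mod 5: 1·t ≡ 3 (mod 5).
    So t ≡ 3 (mod 5).
    Then x = 2103 + 2431·3 = 9396, valid modulo lcm(2431, 5) = 12155: x ≡ 9396 (mod 12155).
Verify against each original: 9396 mod 11 = 2, 9396 mod 17 = 12, 9396 mod 13 = 10, 9396 mod 5 = 1.

x ≡ 9396 (mod 12155).


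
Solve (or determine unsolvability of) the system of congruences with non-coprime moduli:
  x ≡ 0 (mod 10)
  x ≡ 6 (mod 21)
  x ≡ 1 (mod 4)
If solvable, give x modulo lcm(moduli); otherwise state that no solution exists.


Moduli 10, 21, 4 are not pairwise coprime, so CRT works modulo lcm(m_i) when all pairwise compatibility conditions hold.
Pairwise compatibility: gcd(m_i, m_j) must divide a_i - a_j for every pair.
Merge one congruence at a time:
  Start: x ≡ 0 (mod 10).
  Combine with x ≡ 6 (mod 21): gcd(10, 21) = 1; 6 - 0 = 6, which IS divisible by 1, so compatible.
    Write x = 0 + 10·t and substitute into x ≡ 6 (mod 21): 10·t ≡ 6 − 0 = 6 (mod 21).
    The inverse of 10 mod 21 is 19 (since 10·19 = 190 = 9·21 + 1), so t ≡ 19·6 = 114 ≡ 9 (mod 21).
    Then x = 0 + 10·9 = 90, valid modulo lcm(10, 21) = 210: x ≡ 90 (mod 210).
  Combine with x ≡ 1 (mod 4): gcd(210, 4) = 2, and 1 - 90 = -89 is NOT divisible by 2.
    ⇒ system is inconsistent (no integer solution).

No solution (the system is inconsistent).


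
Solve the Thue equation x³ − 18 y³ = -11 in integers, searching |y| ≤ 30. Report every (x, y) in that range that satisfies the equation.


The equation is x³ - 18y³ = -11. For fixed y, x³ = 18·y³ − 11, so a solution requires the RHS to be a perfect cube.
Strategy: iterate y from -30 to 30, compute RHS = 18·y³ − 11, and check whether it is a (positive or negative) perfect cube.
Check small values of y:
  y = 0: RHS = -11 is not a perfect cube.
  y = 1: RHS = 7 is not a perfect cube.
  y = -1: RHS = -29 is not a perfect cube.
  y = 2: RHS = 133 is not a perfect cube.
  y = -2: RHS = -155 is not a perfect cube.
  y = 3: RHS = 475 is not a perfect cube.
  y = -3: RHS = -497 is not a perfect cube.
Continuing the search up to |y| = 30 finds no solutions either.
No (x, y) in the scanned range satisfies the equation.

No integer solutions with |y| ≤ 30.


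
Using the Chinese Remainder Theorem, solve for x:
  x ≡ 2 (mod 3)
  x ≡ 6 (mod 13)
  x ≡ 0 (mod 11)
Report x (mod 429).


Moduli 3, 13, 11 are pairwise coprime; by CRT there is a unique solution modulo M = 3 · 13 · 11 = 429.
Solve pairwise, accumulating the modulus:
  Start with x ≡ 2 (mod 3).
  Combine with x ≡ 6 (mod 13): since gcd(3, 13) = 1, we get a unique residue mod 39.
    Write x = 2 + 3·t and substitute into x ≡ 6 (mod 13): 3·t ≡ 6 − 2 = 4 (mod 13).
    The inverse of 3 mod 13 is 9 (since 3·9 = 27 = 2·13 + 1), so t ≡ 9·4 = 36 ≡ 10 (mod 13).
    Then x = 2 + 3·10 = 32, valid modulo lcm(3, 13) = 39: x ≡ 32 (mod 39).
  Combine with x ≡ 0 (mod 11): since gcd(39, 11) = 1, we get a unique residue mod 429.
    Write x = 32 + 39·t and substitute into x ≡ 0 (mod 11): 39·t ≡ 0 − 32 = -32 (mod 11).
    Reduce coefficients mod 11: 6·t ≡ 1 (mod 11).
    The inverse of 6 mod 11 is 2 (since 6·2 = 12 = 1·11 + 1), so t ≡ 2·1 = 2 ≡ 2 (mod 11).
    Then x = 32 + 39·2 = 110, valid modulo lcm(39, 11) = 429: x ≡ 110 (mod 429).
Verify: 110 mod 3 = 2 ✓, 110 mod 13 = 6 ✓, 110 mod 11 = 0 ✓.

x ≡ 110 (mod 429).


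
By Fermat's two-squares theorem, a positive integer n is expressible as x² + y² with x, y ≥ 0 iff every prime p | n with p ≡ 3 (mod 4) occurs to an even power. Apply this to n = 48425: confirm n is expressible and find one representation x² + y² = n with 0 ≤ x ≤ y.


Step 1: Factor n = 48425 = 5^2 · 13 · 149.
Step 2: Check the mod-4 condition on each prime factor: 5 ≡ 1 (mod 4), exponent 2; 13 ≡ 1 (mod 4), exponent 1; 149 ≡ 1 (mod 4), exponent 1.
All primes ≡ 3 (mod 4) appear to even exponent (or don't appear), so by the two-squares theorem n IS expressible as a sum of two squares.
Step 3: Build a representation. Group n = k² · m with k = 5 and m = 13 · 149 = 1937 (a product of primes ≡ 1 (mod 4)); a representation of m scales to one of n via (k·x)² + (k·y)² = k²(x² + y²). Each prime p ≡ 1 (mod 4) is itself a sum of two squares; find a² by testing p − a² for a perfect square:
  13: 13 − 1² = 12, 13 − 2² = 9 = 3² ⇒ 13 = 2² + 3².
  149: 149 − 1² = 148, 149 − 2² = 145, 149 − 3² = 140, 149 − 4² = 133, 149 − 5² = 124, 149 − 6² = 113, 149 − 7² = 100 = 10² ⇒ 149 = 7² + 10².
  Combine using the Brahmagupta–Fibonacci identity (a² + b²)(c² + d²) = (ac − bd)² + (ad + bc)² = (ac + bd)² + (ad − bc)²:
  13 · 149 = 1937: from (2² + 3²)(7² + 10²), take (2·7 − 3·10, 2·10 + 3·7) = (14 − 30, 20 + 21) = (-16, 41); dropping signs (only squares matter) gives (16, 41); check 16² + 41² = 256 + 1681 = 1937 ✓.
  Scale by k = 5: (5·16, 5·41) = (80, 205).
Step 4: Order so x ≤ y and verify: 80² + 205² = 6400 + 42025 = 48425 = n. ✓

n = 48425 = 80² + 205² (one valid representation with x ≤ y).


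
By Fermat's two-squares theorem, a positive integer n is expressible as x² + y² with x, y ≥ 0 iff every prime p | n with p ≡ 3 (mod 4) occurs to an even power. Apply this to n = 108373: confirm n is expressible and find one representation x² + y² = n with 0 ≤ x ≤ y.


Step 1: Factor n = 108373 = 29 · 37 · 101.
Step 2: Check the mod-4 condition on each prime factor: 29 ≡ 1 (mod 4), exponent 1; 37 ≡ 1 (mod 4), exponent 1; 101 ≡ 1 (mod 4), exponent 1.
All primes ≡ 3 (mod 4) appear to even exponent (or don't appear), so by the two-squares theorem n IS expressible as a sum of two squares.
Step 3: Build a representation. Here n = 29 · 37 · 101 is a product of primes ≡ 1 (mod 4). Each prime p ≡ 1 (mod 4) is itself a sum of two squares; find a² by testing p − a² for a perfect square:
  29: 29 − 1² = 28, 29 − 2² = 25 = 5² ⇒ 29 = 2² + 5².
  37: 37 − 1² = 36 = 6² ⇒ 37 = 1² + 6².
  101: 101 − 1² = 100 = 10² ⇒ 101 = 1² + 10².
  Combine using the Brahmagupta–Fibonacci identity (a² + b²)(c² + d²) = (ac − bd)² + (ad + bc)² = (ac + bd)² + (ad − bc)²:
  29 · 37 = 1073: from (2² + 5²)(1² + 6²), take (2·1 − 5·6, 2·6 + 5·1) = (2 − 30, 12 + 5) = (-28, 17); dropping signs (only squares matter) gives (28, 17); check 28² + 17² = 784 + 289 = 1073 ✓.
  1073 · 101 = 108373: from (28² + 17²)(1² + 10²), take (28·1 − 17·10, 28·10 + 17·1) = (28 − 170, 280 + 17) = (-142, 297); dropping signs (only squares matter) gives (142, 297); check 142² + 297² = 20164 + 88209 = 108373 ✓.
Step 4: Order so x ≤ y and verify: 142² + 297² = 20164 + 88209 = 108373 = n. ✓

n = 108373 = 142² + 297² (one valid representation with x ≤ y).
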